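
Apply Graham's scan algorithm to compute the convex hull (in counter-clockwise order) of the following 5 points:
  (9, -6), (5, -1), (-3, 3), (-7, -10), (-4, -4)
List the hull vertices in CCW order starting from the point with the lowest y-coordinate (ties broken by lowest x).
Hull (CCW) = [(-7, -10), (9, -6), (5, -1), (-3, 3)]

Graham scan procedure:
  1. Find the pivot p₀ = point with lowest y (tie → lowest x): (-7, -10).
  2. Sort the remaining points by polar angle around p₀.
  3. Walk through sorted points, maintaining a stack; pop the top while the last three entries make a non-left turn (cross product ≤ 0).
  4. Final stack is the convex hull in CCW order: (-7, -10), (9, -6), (5, -1), (-3, 3).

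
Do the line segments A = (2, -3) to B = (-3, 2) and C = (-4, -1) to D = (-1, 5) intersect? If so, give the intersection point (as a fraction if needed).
Yes; intersection at (-8/3, 5/3) (t = 14/15 on AB, s = 4/9 on CD)

Parametrize AB as A + t(B − A) = (2 + -5 t, -3 + 5 t) and CD as C + s(D − C) = (-4 + 3 s, -1 + 6 s). Solve the linear system for (t, s). Determinant = 45 ≠ 0, so a unique intersection of the containing lines exists. Solution: t = 14/15, s = 4/9 — both in [0, 1], so the segments cross. Intersection point: (-8/3, 5/3).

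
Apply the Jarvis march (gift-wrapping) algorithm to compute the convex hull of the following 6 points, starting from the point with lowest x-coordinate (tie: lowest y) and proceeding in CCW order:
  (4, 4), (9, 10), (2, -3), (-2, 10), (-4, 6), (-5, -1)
Hull (CCW) = [(-5, -1), (2, -3), (9, 10), (-2, 10), (-4, 6)]

Jarvis march: at each step, from the current hull vertex p, select the next vertex q as the point such that every other point lies strictly to the left of (or on) the directed line p → q. (Equivalently: for every other point r, the cross product (q − p) × (r − p) ≥ 0.)
Starting point (lowest x, tie lowest y): (-5, -1). Wrap until returning to start. Resulting hull: (-5, -1), (2, -3), (9, 10), (-2, 10), (-4, 6).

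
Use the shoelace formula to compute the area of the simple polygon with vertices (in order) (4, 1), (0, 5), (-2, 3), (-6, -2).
Area = 27

Shoelace formula: Area = (1/2) |Σ_i (x_i · y_{i+1} − x_{i+1} · y_i)| (indices mod n). Compute each cross term:
  (4)(5) − (0)(1) = 20
  (0)(3) − (-2)(5) = 10
  (-2)(-2) − (-6)(3) = 22
  (-6)(1) − (4)(-2) = 2
Sum = 54, so (signed) Area = 54/2 = 27, |Area| = 27.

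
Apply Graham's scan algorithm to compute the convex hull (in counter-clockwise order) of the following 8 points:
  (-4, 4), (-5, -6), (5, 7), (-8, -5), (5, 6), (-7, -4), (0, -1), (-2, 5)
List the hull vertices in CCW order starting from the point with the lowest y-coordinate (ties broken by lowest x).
Hull (CCW) = [(-5, -6), (0, -1), (5, 6), (5, 7), (-2, 5), (-4, 4), (-8, -5)]

Graham scan procedure:
  1. Find the pivot p₀ = point with lowest y (tie → lowest x): (-5, -6).
  2. Sort the remaining points by polar angle around p₀.
  3. Walk through sorted points, maintaining a stack; pop the top while the last three entries make a non-left turn (cross product ≤ 0).
  4. Final stack is the convex hull in CCW order: (-5, -6), (0, -1), (5, 6), (5, 7), (-2, 5), (-4, 4), (-8, -5).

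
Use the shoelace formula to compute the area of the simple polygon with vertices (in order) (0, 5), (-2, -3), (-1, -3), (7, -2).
Area = 71/2

Shoelace formula: Area = (1/2) |Σ_i (x_i · y_{i+1} − x_{i+1} · y_i)| (indices mod n). Compute each cross term:
  (0)(-3) − (-2)(5) = 10
  (-2)(-3) − (-1)(-3) = 3
  (-1)(-2) − (7)(-3) = 23
  (7)(5) − (0)(-2) = 35
Sum = 71, so (signed) Area = 71/2 = 71/2, |Area| = 71/2.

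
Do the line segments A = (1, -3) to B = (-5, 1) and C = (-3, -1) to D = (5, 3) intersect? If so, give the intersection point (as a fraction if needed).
Yes; intersection at (-17/7, -5/7) (t = 4/7 on AB, s = 1/14 on CD)

Parametrize AB as A + t(B − A) = (1 + -6 t, -3 + 4 t) and CD as C + s(D − C) = (-3 + 8 s, -1 + 4 s). Solve the linear system for (t, s). Determinant = 56 ≠ 0, so a unique intersection of the containing lines exists. Solution: t = 4/7, s = 1/14 — both in [0, 1], so the segments cross. Intersection point: (-17/7, -5/7).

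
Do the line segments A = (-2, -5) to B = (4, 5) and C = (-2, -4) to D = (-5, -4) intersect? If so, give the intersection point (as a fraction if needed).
No (intersection of containing lines falls outside at least one segment)

Parametrize and solve: t = 1/10, s = -1/5. At least one of these is outside [0, 1], so the segments do not intersect.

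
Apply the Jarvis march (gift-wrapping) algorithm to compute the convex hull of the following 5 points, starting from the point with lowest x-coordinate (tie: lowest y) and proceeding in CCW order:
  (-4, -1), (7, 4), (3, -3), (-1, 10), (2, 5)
Hull (CCW) = [(-4, -1), (3, -3), (7, 4), (-1, 10)]

Jarvis march: at each step, from the current hull vertex p, select the next vertex q as the point such that every other point lies strictly to the left of (or on) the directed line p → q. (Equivalently: for every other point r, the cross product (q − p) × (r − p) ≥ 0.)
Starting point (lowest x, tie lowest y): (-4, -1). Wrap until returning to start. Resulting hull: (-4, -1), (3, -3), (7, 4), (-1, 10).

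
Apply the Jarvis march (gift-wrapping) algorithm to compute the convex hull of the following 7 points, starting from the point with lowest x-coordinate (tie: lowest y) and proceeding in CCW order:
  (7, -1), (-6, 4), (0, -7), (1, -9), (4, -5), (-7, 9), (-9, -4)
Hull (CCW) = [(-9, -4), (1, -9), (7, -1), (-7, 9)]

Jarvis march: at each step, from the current hull vertex p, select the next vertex q as the point such that every other point lies strictly to the left of (or on) the directed line p → q. (Equivalently: for every other point r, the cross product (q − p) × (r − p) ≥ 0.)
Starting point (lowest x, tie lowest y): (-9, -4). Wrap until returning to start. Resulting hull: (-9, -4), (1, -9), (7, -1), (-7, 9).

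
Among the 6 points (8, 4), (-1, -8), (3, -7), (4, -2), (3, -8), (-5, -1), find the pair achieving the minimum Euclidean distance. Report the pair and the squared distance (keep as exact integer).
Pair = ((3, -7), (3, -8)); squared distance = 1

Compute all C(6, 2) = 15 pairwise squared distances (x_i − x_j)² + (y_i − y_j)². The minimum is 1, attained by the pair ((3, -7), (3, -8)).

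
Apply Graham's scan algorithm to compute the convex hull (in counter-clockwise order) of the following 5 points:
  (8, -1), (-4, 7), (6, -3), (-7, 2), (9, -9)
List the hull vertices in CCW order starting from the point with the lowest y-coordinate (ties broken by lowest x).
Hull (CCW) = [(9, -9), (8, -1), (-4, 7), (-7, 2)]

Graham scan procedure:
  1. Find the pivot p₀ = point with lowest y (tie → lowest x): (9, -9).
  2. Sort the remaining points by polar angle around p₀.
  3. Walk through sorted points, maintaining a stack; pop the top while the last three entries make a non-left turn (cross product ≤ 0).
  4. Final stack is the convex hull in CCW order: (9, -9), (8, -1), (-4, 7), (-7, 2).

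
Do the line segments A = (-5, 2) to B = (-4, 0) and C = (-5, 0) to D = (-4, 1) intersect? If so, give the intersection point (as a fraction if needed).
Yes; intersection at (-13/3, 2/3) (t = 2/3 on AB, s = 2/3 on CD)

Parametrize AB as A + t(B − A) = (-5 + 1 t, 2 + -2 t) and CD as C + s(D − C) = (-5 + 1 s, 0 + 1 s). Solve the linear system for (t, s). Determinant = -3 ≠ 0, so a unique intersection of the containing lines exists. Solution: t = 2/3, s = 2/3 — both in [0, 1], so the segments cross. Intersection point: (-13/3, 2/3).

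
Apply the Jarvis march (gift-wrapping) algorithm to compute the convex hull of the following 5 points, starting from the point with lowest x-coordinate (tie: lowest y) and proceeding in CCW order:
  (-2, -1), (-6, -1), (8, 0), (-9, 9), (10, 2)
Hull (CCW) = [(-9, 9), (-6, -1), (-2, -1), (8, 0), (10, 2)]

Jarvis march: at each step, from the current hull vertex p, select the next vertex q as the point such that every other point lies strictly to the left of (or on) the directed line p → q. (Equivalently: for every other point r, the cross product (q − p) × (r − p) ≥ 0.)
Starting point (lowest x, tie lowest y): (-9, 9). Wrap until returning to start. Resulting hull: (-9, 9), (-6, -1), (-2, -1), (8, 0), (10, 2).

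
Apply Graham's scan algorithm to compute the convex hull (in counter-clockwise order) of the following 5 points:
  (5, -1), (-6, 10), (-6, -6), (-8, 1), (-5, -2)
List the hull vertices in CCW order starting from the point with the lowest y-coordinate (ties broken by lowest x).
Hull (CCW) = [(-6, -6), (5, -1), (-6, 10), (-8, 1)]

Graham scan procedure:
  1. Find the pivot p₀ = point with lowest y (tie → lowest x): (-6, -6).
  2. Sort the remaining points by polar angle around p₀.
  3. Walk through sorted points, maintaining a stack; pop the top while the last three entries make a non-left turn (cross product ≤ 0).
  4. Final stack is the convex hull in CCW order: (-6, -6), (5, -1), (-6, 10), (-8, 1).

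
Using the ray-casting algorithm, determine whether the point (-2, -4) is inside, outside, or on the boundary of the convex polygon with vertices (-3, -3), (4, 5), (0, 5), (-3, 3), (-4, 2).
The point (-2, -4) lies strictly outside the polygon

Cast a horizontal ray to the right from the query point and count how many polygon edges it crosses (each edge strictly once or zero times, handled with the usual half-open convention). 
Parity of crossings → even ⇒ outside.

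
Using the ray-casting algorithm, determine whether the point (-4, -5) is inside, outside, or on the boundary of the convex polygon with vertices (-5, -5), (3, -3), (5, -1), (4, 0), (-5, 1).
The point (-4, -5) lies strictly outside the polygon

Cast a horizontal ray to the right from the query point and count how many polygon edges it crosses (each edge strictly once or zero times, handled with the usual half-open convention). 
Parity of crossings → even ⇒ outside.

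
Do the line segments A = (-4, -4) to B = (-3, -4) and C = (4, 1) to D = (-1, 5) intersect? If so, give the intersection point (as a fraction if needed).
No (intersection of containing lines falls outside at least one segment)

Parametrize and solve: t = 57/4, s = -5/4. At least one of these is outside [0, 1], so the segments do not intersect.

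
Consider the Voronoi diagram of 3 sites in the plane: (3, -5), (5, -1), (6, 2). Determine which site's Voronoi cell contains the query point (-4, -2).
Nearest site = (3, -5)

The Voronoi cell of site s contains exactly those query points closer to s than to any other site. Compute squared distances from q = (-4, -2) to each site:
  (3 − -4)² + (-5 − -2)² = 58
  (5 − -4)² + (-1 − -2)² = 82
  (6 − -4)² + (2 − -2)² = 116
Minimum is attained by (3, -5), so q lies in its Voronoi cell.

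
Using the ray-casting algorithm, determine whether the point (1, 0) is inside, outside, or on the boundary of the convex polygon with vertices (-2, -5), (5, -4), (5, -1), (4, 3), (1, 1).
The point (1, 0) lies strictly inside the polygon

Cast a horizontal ray to the right from the query point and count how many polygon edges it crosses (each edge strictly once or zero times, handled with the usual half-open convention). 
Parity of crossings → odd ⇒ inside.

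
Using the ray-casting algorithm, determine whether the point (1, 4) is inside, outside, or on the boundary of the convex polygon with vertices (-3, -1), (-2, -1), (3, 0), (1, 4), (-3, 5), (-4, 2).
The point (1, 4) lies on the polygon boundary

Boundary check: the query satisfies the collinearity and bounding-box conditions for some polygon edge, so it lies exactly on the boundary.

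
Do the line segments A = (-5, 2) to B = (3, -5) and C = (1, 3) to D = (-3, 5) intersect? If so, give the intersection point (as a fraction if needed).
No (intersection of containing lines falls outside at least one segment)

Parametrize and solve: t = -4/3, s = 25/6. At least one of these is outside [0, 1], so the segments do not intersect.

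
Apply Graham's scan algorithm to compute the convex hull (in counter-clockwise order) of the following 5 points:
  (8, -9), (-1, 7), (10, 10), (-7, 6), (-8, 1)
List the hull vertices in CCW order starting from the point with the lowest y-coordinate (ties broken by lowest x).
Hull (CCW) = [(8, -9), (10, 10), (-7, 6), (-8, 1)]

Graham scan procedure:
  1. Find the pivot p₀ = point with lowest y (tie → lowest x): (8, -9).
  2. Sort the remaining points by polar angle around p₀.
  3. Walk through sorted points, maintaining a stack; pop the top while the last three entries make a non-left turn (cross product ≤ 0).
  4. Final stack is the convex hull in CCW order: (8, -9), (10, 10), (-7, 6), (-8, 1).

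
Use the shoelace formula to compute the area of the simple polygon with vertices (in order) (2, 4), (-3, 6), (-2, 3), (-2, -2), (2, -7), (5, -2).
Area = 55

Shoelace formula: Area = (1/2) |Σ_i (x_i · y_{i+1} − x_{i+1} · y_i)| (indices mod n). Compute each cross term:
  (2)(6) − (-3)(4) = 24
  (-3)(3) − (-2)(6) = 3
  (-2)(-2) − (-2)(3) = 10
  (-2)(-7) − (2)(-2) = 18
  (2)(-2) − (5)(-7) = 31
  (5)(4) − (2)(-2) = 24
Sum = 110, so (signed) Area = 110/2 = 55, |Area| = 55.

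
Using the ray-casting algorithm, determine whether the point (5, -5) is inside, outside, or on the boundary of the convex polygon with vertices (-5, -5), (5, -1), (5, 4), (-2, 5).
The point (5, -5) lies strictly outside the polygon

Cast a horizontal ray to the right from the query point and count how many polygon edges it crosses (each edge strictly once or zero times, handled with the usual half-open convention). 
Parity of crossings → even ⇒ outside.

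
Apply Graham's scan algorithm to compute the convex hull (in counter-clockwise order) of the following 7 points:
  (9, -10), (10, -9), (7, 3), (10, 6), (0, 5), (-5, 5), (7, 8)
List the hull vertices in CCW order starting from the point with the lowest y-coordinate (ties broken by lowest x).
Hull (CCW) = [(9, -10), (10, -9), (10, 6), (7, 8), (-5, 5)]

Graham scan procedure:
  1. Find the pivot p₀ = point with lowest y (tie → lowest x): (9, -10).
  2. Sort the remaining points by polar angle around p₀.
  3. Walk through sorted points, maintaining a stack; pop the top while the last three entries make a non-left turn (cross product ≤ 0).
  4. Final stack is the convex hull in CCW order: (9, -10), (10, -9), (10, 6), (7, 8), (-5, 5).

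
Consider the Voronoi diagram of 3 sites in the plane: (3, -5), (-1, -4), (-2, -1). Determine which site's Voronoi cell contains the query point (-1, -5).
Nearest site = (-1, -4)

The Voronoi cell of site s contains exactly those query points closer to s than to any other site. Compute squared distances from q = (-1, -5) to each site:
  (-1 − -1)² + (-4 − -5)² = 1
  (3 − -1)² + (-5 − -5)² = 16
  (-2 − -1)² + (-1 − -5)² = 17
Minimum is attained by (-1, -4), so q lies in its Voronoi cell.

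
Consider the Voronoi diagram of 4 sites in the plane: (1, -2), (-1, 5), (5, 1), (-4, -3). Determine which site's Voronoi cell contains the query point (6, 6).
Nearest site = (5, 1)

The Voronoi cell of site s contains exactly those query points closer to s than to any other site. Compute squared distances from q = (6, 6) to each site:
  (5 − 6)² + (1 − 6)² = 26
  (-1 − 6)² + (5 − 6)² = 50
  (1 − 6)² + (-2 − 6)² = 89
  (-4 − 6)² + (-3 − 6)² = 181
Minimum is attained by (5, 1), so q lies in its Voronoi cell.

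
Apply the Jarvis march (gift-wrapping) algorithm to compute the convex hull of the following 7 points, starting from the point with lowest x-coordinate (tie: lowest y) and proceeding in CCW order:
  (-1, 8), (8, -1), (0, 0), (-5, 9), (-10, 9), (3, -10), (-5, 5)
Hull (CCW) = [(-10, 9), (3, -10), (8, -1), (-1, 8), (-5, 9)]

Jarvis march: at each step, from the current hull vertex p, select the next vertex q as the point such that every other point lies strictly to the left of (or on) the directed line p → q. (Equivalently: for every other point r, the cross product (q − p) × (r − p) ≥ 0.)
Starting point (lowest x, tie lowest y): (-10, 9). Wrap until returning to start. Resulting hull: (-10, 9), (3, -10), (8, -1), (-1, 8), (-5, 9).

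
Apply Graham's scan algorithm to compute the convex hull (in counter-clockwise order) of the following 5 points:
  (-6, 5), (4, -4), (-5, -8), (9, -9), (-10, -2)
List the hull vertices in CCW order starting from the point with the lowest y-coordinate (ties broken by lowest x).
Hull (CCW) = [(9, -9), (4, -4), (-6, 5), (-10, -2), (-5, -8)]

Graham scan procedure:
  1. Find the pivot p₀ = point with lowest y (tie → lowest x): (9, -9).
  2. Sort the remaining points by polar angle around p₀.
  3. Walk through sorted points, maintaining a stack; pop the top while the last three entries make a non-left turn (cross product ≤ 0).
  4. Final stack is the convex hull in CCW order: (9, -9), (4, -4), (-6, 5), (-10, -2), (-5, -8).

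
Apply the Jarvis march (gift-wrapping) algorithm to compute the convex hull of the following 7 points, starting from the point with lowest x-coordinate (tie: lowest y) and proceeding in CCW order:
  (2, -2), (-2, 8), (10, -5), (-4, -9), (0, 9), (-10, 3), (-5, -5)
Hull (CCW) = [(-10, 3), (-4, -9), (10, -5), (0, 9), (-2, 8)]

Jarvis march: at each step, from the current hull vertex p, select the next vertex q as the point such that every other point lies strictly to the left of (or on) the directed line p → q. (Equivalently: for every other point r, the cross product (q − p) × (r − p) ≥ 0.)
Starting point (lowest x, tie lowest y): (-10, 3). Wrap until returning to start. Resulting hull: (-10, 3), (-4, -9), (10, -5), (0, 9), (-2, 8).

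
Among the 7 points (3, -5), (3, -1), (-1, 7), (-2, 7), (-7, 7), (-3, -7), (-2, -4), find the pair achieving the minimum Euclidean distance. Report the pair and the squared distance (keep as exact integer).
Pair = ((-1, 7), (-2, 7)); squared distance = 1

Compute all C(7, 2) = 21 pairwise squared distances (x_i − x_j)² + (y_i − y_j)². The minimum is 1, attained by the pair ((-1, 7), (-2, 7)).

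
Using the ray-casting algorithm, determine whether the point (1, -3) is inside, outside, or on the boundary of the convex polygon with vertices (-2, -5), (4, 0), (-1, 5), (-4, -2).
The point (1, -3) lies strictly outside the polygon

Cast a horizontal ray to the right from the query point and count how many polygon edges it crosses (each edge strictly once or zero times, handled with the usual half-open convention). 
Parity of crossings → even ⇒ outside.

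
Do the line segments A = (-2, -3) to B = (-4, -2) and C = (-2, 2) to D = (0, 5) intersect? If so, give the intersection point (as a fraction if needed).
No (intersection of containing lines falls outside at least one segment)

Parametrize and solve: t = 5/4, s = -5/4. At least one of these is outside [0, 1], so the segments do not intersect.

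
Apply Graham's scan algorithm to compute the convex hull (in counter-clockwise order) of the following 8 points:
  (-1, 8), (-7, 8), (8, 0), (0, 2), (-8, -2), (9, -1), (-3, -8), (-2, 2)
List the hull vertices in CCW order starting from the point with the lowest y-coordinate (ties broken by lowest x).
Hull (CCW) = [(-3, -8), (9, -1), (8, 0), (-1, 8), (-7, 8), (-8, -2)]

Graham scan procedure:
  1. Find the pivot p₀ = point with lowest y (tie → lowest x): (-3, -8).
  2. Sort the remaining points by polar angle around p₀.
  3. Walk through sorted points, maintaining a stack; pop the top while the last three entries make a non-left turn (cross product ≤ 0).
  4. Final stack is the convex hull in CCW order: (-3, -8), (9, -1), (8, 0), (-1, 8), (-7, 8), (-8, -2).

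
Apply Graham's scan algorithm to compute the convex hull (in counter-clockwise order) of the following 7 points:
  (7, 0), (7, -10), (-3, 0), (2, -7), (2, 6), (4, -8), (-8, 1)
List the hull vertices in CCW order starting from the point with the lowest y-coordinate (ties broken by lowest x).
Hull (CCW) = [(7, -10), (7, 0), (2, 6), (-8, 1), (2, -7)]

Graham scan procedure:
  1. Find the pivot p₀ = point with lowest y (tie → lowest x): (7, -10).
  2. Sort the remaining points by polar angle around p₀.
  3. Walk through sorted points, maintaining a stack; pop the top while the last three entries make a non-left turn (cross product ≤ 0).
  4. Final stack is the convex hull in CCW order: (7, -10), (7, 0), (2, 6), (-8, 1), (2, -7).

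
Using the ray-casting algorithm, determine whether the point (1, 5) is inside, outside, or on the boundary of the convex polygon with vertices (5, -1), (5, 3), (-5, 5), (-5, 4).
The point (1, 5) lies strictly outside the polygon

Cast a horizontal ray to the right from the query point and count how many polygon edges it crosses (each edge strictly once or zero times, handled with the usual half-open convention). 
Parity of crossings → even ⇒ outside.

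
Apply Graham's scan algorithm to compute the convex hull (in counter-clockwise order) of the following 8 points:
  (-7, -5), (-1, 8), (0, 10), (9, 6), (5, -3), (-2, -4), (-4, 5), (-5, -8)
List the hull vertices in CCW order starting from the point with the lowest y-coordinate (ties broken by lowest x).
Hull (CCW) = [(-5, -8), (5, -3), (9, 6), (0, 10), (-4, 5), (-7, -5)]

Graham scan procedure:
  1. Find the pivot p₀ = point with lowest y (tie → lowest x): (-5, -8).
  2. Sort the remaining points by polar angle around p₀.
  3. Walk through sorted points, maintaining a stack; pop the top while the last three entries make a non-left turn (cross product ≤ 0).
  4. Final stack is the convex hull in CCW order: (-5, -8), (5, -3), (9, 6), (0, 10), (-4, 5), (-7, -5).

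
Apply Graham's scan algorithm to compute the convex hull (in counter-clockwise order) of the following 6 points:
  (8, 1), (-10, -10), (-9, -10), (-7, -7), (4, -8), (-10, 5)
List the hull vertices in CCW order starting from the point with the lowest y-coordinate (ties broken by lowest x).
Hull (CCW) = [(-10, -10), (-9, -10), (4, -8), (8, 1), (-10, 5)]

Graham scan procedure:
  1. Find the pivot p₀ = point with lowest y (tie → lowest x): (-10, -10).
  2. Sort the remaining points by polar angle around p₀.
  3. Walk through sorted points, maintaining a stack; pop the top while the last three entries make a non-left turn (cross product ≤ 0).
  4. Final stack is the convex hull in CCW order: (-10, -10), (-9, -10), (4, -8), (8, 1), (-10, 5).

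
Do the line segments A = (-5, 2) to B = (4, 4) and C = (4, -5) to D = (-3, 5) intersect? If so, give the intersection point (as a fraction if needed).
Yes; intersection at (-151/104, 145/52) (t = 41/104 on AB, s = 81/104 on CD)

Parametrize AB as A + t(B − A) = (-5 + 9 t, 2 + 2 t) and CD as C + s(D − C) = (4 + -7 s, -5 + 10 s). Solve the linear system for (t, s). Determinant = -104 ≠ 0, so a unique intersection of the containing lines exists. Solution: t = 41/104, s = 81/104 — both in [0, 1], so the segments cross. Intersection point: (-151/104, 145/52).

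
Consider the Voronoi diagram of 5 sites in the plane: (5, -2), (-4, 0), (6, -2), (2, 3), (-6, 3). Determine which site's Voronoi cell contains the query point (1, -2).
Nearest site = (5, -2)

The Voronoi cell of site s contains exactly those query points closer to s than to any other site. Compute squared distances from q = (1, -2) to each site:
  (5 − 1)² + (-2 − -2)² = 16
  (6 − 1)² + (-2 − -2)² = 25
  (2 − 1)² + (3 − -2)² = 26
  (-4 − 1)² + (0 − -2)² = 29
  (-6 − 1)² + (3 − -2)² = 74
Minimum is attained by (5, -2), so q lies in its Voronoi cell.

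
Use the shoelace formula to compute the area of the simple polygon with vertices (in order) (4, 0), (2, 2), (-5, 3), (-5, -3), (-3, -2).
Area = 63/2

Shoelace formula: Area = (1/2) |Σ_i (x_i · y_{i+1} − x_{i+1} · y_i)| (indices mod n). Compute each cross term:
  (4)(2) − (2)(0) = 8
  (2)(3) − (-5)(2) = 16
  (-5)(-3) − (-5)(3) = 30
  (-5)(-2) − (-3)(-3) = 1
  (-3)(0) − (4)(-2) = 8
Sum = 63, so (signed) Area = 63/2 = 63/2, |Area| = 63/2.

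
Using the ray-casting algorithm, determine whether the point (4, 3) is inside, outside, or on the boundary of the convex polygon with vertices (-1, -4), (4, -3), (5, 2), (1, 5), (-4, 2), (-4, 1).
The point (4, 3) lies strictly outside the polygon

Cast a horizontal ray to the right from the query point and count how many polygon edges it crosses (each edge strictly once or zero times, handled with the usual half-open convention). 
Parity of crossings → even ⇒ outside.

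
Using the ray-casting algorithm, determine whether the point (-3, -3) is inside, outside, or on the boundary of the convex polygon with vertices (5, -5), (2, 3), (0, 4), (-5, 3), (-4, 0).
The point (-3, -3) lies strictly outside the polygon

Cast a horizontal ray to the right from the query point and count how many polygon edges it crosses (each edge strictly once or zero times, handled with the usual half-open convention). 
Parity of crossings → even ⇒ outside.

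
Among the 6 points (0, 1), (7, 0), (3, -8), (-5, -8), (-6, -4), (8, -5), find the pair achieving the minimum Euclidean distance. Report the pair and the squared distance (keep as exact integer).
Pair = ((-5, -8), (-6, -4)); squared distance = 17

Compute all C(6, 2) = 15 pairwise squared distances (x_i − x_j)² + (y_i − y_j)². The minimum is 17, attained by the pair ((-5, -8), (-6, -4)).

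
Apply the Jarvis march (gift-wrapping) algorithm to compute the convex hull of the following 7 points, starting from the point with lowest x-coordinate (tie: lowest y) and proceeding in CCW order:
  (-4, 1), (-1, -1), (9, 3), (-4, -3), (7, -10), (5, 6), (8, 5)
Hull (CCW) = [(-4, -3), (7, -10), (9, 3), (8, 5), (5, 6), (-4, 1)]

Jarvis march: at each step, from the current hull vertex p, select the next vertex q as the point such that every other point lies strictly to the left of (or on) the directed line p → q. (Equivalently: for every other point r, the cross product (q − p) × (r − p) ≥ 0.)
Starting point (lowest x, tie lowest y): (-4, -3). Wrap until returning to start. Resulting hull: (-4, -3), (7, -10), (9, 3), (8, 5), (5, 6), (-4, 1).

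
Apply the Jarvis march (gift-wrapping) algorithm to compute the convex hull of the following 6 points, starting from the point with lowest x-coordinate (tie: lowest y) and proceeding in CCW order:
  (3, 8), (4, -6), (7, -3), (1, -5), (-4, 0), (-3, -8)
Hull (CCW) = [(-4, 0), (-3, -8), (4, -6), (7, -3), (3, 8)]

Jarvis march: at each step, from the current hull vertex p, select the next vertex q as the point such that every other point lies strictly to the left of (or on) the directed line p → q. (Equivalently: for every other point r, the cross product (q − p) × (r − p) ≥ 0.)
Starting point (lowest x, tie lowest y): (-4, 0). Wrap until returning to start. Resulting hull: (-4, 0), (-3, -8), (4, -6), (7, -3), (3, 8).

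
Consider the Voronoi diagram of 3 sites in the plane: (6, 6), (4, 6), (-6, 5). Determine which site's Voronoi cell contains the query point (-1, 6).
Nearest site = (4, 6)

The Voronoi cell of site s contains exactly those query points closer to s than to any other site. Compute squared distances from q = (-1, 6) to each site:
  (4 − -1)² + (6 − 6)² = 25
  (-6 − -1)² + (5 − 6)² = 26
  (6 − -1)² + (6 − 6)² = 49
Minimum is attained by (4, 6), so q lies in its Voronoi cell.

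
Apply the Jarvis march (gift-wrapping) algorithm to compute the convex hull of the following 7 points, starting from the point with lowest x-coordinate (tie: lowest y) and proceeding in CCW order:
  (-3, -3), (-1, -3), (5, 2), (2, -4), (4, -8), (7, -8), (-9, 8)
Hull (CCW) = [(-9, 8), (-3, -3), (4, -8), (7, -8), (5, 2)]

Jarvis march: at each step, from the current hull vertex p, select the next vertex q as the point such that every other point lies strictly to the left of (or on) the directed line p → q. (Equivalently: for every other point r, the cross product (q − p) × (r − p) ≥ 0.)
Starting point (lowest x, tie lowest y): (-9, 8). Wrap until returning to start. Resulting hull: (-9, 8), (-3, -3), (4, -8), (7, -8), (5, 2).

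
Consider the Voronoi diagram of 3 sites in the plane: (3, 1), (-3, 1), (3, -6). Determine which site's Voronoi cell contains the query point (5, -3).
Nearest site = (3, -6)

The Voronoi cell of site s contains exactly those query points closer to s than to any other site. Compute squared distances from q = (5, -3) to each site:
  (3 − 5)² + (-6 − -3)² = 13
  (3 − 5)² + (1 − -3)² = 20
  (-3 − 5)² + (1 − -3)² = 80
Minimum is attained by (3, -6), so q lies in its Voronoi cell.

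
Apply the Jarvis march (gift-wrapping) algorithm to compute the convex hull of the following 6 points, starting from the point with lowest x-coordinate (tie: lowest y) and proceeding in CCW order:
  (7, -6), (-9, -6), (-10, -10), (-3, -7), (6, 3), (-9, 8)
Hull (CCW) = [(-10, -10), (7, -6), (6, 3), (-9, 8)]

Jarvis march: at each step, from the current hull vertex p, select the next vertex q as the point such that every other point lies strictly to the left of (or on) the directed line p → q. (Equivalently: for every other point r, the cross product (q − p) × (r − p) ≥ 0.)
Starting point (lowest x, tie lowest y): (-10, -10). Wrap until returning to start. Resulting hull: (-10, -10), (7, -6), (6, 3), (-9, 8).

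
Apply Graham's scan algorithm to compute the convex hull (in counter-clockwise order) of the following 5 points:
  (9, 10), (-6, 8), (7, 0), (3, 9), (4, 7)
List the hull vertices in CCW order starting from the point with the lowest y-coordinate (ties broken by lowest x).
Hull (CCW) = [(7, 0), (9, 10), (-6, 8)]

Graham scan procedure:
  1. Find the pivot p₀ = point with lowest y (tie → lowest x): (7, 0).
  2. Sort the remaining points by polar angle around p₀.
  3. Walk through sorted points, maintaining a stack; pop the top while the last three entries make a non-left turn (cross product ≤ 0).
  4. Final stack is the convex hull in CCW order: (7, 0), (9, 10), (-6, 8).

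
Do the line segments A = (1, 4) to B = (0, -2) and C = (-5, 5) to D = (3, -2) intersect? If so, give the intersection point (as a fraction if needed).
Yes; intersection at (21/55, 16/55) (t = 34/55 on AB, s = 37/55 on CD)

Parametrize AB as A + t(B − A) = (1 + -1 t, 4 + -6 t) and CD as C + s(D − C) = (-5 + 8 s, 5 + -7 s). Solve the linear system for (t, s). Determinant = -55 ≠ 0, so a unique intersection of the containing lines exists. Solution: t = 34/55, s = 37/55 — both in [0, 1], so the segments cross. Intersection point: (21/55, 16/55).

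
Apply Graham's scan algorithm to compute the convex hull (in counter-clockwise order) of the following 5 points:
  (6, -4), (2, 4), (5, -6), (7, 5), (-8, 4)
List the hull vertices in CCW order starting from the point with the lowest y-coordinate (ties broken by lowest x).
Hull (CCW) = [(5, -6), (6, -4), (7, 5), (-8, 4)]

Graham scan procedure:
  1. Find the pivot p₀ = point with lowest y (tie → lowest x): (5, -6).
  2. Sort the remaining points by polar angle around p₀.
  3. Walk through sorted points, maintaining a stack; pop the top while the last three entries make a non-left turn (cross product ≤ 0).
  4. Final stack is the convex hull in CCW order: (5, -6), (6, -4), (7, 5), (-8, 4).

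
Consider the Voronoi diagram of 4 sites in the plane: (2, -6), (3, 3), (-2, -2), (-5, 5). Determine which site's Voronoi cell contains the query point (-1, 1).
Nearest site = (-2, -2)

The Voronoi cell of site s contains exactly those query points closer to s than to any other site. Compute squared distances from q = (-1, 1) to each site:
  (-2 − -1)² + (-2 − 1)² = 10
  (3 − -1)² + (3 − 1)² = 20
  (-5 − -1)² + (5 − 1)² = 32
  (2 − -1)² + (-6 − 1)² = 58
Minimum is attained by (-2, -2), so q lies in its Voronoi cell.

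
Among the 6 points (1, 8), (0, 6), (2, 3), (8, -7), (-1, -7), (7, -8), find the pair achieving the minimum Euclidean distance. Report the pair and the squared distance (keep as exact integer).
Pair = ((8, -7), (7, -8)); squared distance = 2

Compute all C(6, 2) = 15 pairwise squared distances (x_i − x_j)² + (y_i − y_j)². The minimum is 2, attained by the pair ((8, -7), (7, -8)).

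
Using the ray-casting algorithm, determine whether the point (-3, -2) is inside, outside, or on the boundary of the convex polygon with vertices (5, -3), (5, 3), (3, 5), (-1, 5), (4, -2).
The point (-3, -2) lies strictly outside the polygon

Cast a horizontal ray to the right from the query point and count how many polygon edges it crosses (each edge strictly once or zero times, handled with the usual half-open convention). 
Parity of crossings → even ⇒ outside.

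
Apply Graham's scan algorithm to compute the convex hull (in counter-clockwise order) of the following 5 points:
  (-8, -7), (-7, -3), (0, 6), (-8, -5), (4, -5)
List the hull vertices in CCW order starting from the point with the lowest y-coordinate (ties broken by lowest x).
Hull (CCW) = [(-8, -7), (4, -5), (0, 6), (-7, -3), (-8, -5)]

Graham scan procedure:
  1. Find the pivot p₀ = point with lowest y (tie → lowest x): (-8, -7).
  2. Sort the remaining points by polar angle around p₀.
  3. Walk through sorted points, maintaining a stack; pop the top while the last three entries make a non-left turn (cross product ≤ 0).
  4. Final stack is the convex hull in CCW order: (-8, -7), (4, -5), (0, 6), (-7, -3), (-8, -5).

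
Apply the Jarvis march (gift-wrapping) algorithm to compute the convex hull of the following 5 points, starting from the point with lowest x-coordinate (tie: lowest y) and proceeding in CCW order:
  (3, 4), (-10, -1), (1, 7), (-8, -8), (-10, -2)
Hull (CCW) = [(-10, -2), (-8, -8), (3, 4), (1, 7), (-10, -1)]

Jarvis march: at each step, from the current hull vertex p, select the next vertex q as the point such that every other point lies strictly to the left of (or on) the directed line p → q. (Equivalently: for every other point r, the cross product (q − p) × (r − p) ≥ 0.)
Starting point (lowest x, tie lowest y): (-10, -2). Wrap until returning to start. Resulting hull: (-10, -2), (-8, -8), (3, 4), (1, 7), (-10, -1).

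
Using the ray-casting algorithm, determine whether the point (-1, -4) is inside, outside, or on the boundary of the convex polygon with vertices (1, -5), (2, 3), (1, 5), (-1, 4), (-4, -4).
The point (-1, -4) lies strictly inside the polygon

Cast a horizontal ray to the right from the query point and count how many polygon edges it crosses (each edge strictly once or zero times, handled with the usual half-open convention). 
Parity of crossings → odd ⇒ inside.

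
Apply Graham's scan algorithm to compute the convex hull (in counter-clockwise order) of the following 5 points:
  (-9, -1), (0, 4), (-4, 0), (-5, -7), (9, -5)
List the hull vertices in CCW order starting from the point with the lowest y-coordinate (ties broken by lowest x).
Hull (CCW) = [(-5, -7), (9, -5), (0, 4), (-9, -1)]

Graham scan procedure:
  1. Find the pivot p₀ = point with lowest y (tie → lowest x): (-5, -7).
  2. Sort the remaining points by polar angle around p₀.
  3. Walk through sorted points, maintaining a stack; pop the top while the last three entries make a non-left turn (cross product ≤ 0).
  4. Final stack is the convex hull in CCW order: (-5, -7), (9, -5), (0, 4), (-9, -1).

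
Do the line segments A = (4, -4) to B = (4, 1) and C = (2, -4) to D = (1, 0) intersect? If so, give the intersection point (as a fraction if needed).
No (intersection of containing lines falls outside at least one segment)

Parametrize and solve: t = -8/5, s = -2. At least one of these is outside [0, 1], so the segments do not intersect.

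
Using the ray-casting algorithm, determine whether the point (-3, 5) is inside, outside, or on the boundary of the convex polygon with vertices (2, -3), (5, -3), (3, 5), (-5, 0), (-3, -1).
The point (-3, 5) lies strictly outside the polygon

Cast a horizontal ray to the right from the query point and count how many polygon edges it crosses (each edge strictly once or zero times, handled with the usual half-open convention). 
Parity of crossings → even ⇒ outside.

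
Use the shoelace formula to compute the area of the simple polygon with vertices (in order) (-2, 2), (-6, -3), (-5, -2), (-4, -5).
Area = 7

Shoelace formula: Area = (1/2) |Σ_i (x_i · y_{i+1} − x_{i+1} · y_i)| (indices mod n). Compute each cross term:
  (-2)(-3) − (-6)(2) = 18
  (-6)(-2) − (-5)(-3) = -3
  (-5)(-5) − (-4)(-2) = 17
  (-4)(2) − (-2)(-5) = -18
Sum = 14, so (signed) Area = 14/2 = 7, |Area| = 7.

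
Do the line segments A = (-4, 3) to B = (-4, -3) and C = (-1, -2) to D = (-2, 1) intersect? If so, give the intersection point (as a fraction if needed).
No (intersection of containing lines falls outside at least one segment)

Parametrize and solve: t = -2/3, s = 3. At least one of these is outside [0, 1], so the segments do not intersect.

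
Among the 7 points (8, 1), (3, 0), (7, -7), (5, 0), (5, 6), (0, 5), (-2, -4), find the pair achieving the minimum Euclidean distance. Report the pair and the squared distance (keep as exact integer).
Pair = ((3, 0), (5, 0)); squared distance = 4

Compute all C(7, 2) = 21 pairwise squared distances (x_i − x_j)² + (y_i − y_j)². The minimum is 4, attained by the pair ((3, 0), (5, 0)).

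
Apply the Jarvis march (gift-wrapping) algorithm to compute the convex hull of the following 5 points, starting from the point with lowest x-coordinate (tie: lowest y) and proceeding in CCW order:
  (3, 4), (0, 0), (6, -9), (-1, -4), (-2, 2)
Hull (CCW) = [(-2, 2), (-1, -4), (6, -9), (3, 4)]

Jarvis march: at each step, from the current hull vertex p, select the next vertex q as the point such that every other point lies strictly to the left of (or on) the directed line p → q. (Equivalently: for every other point r, the cross product (q − p) × (r − p) ≥ 0.)
Starting point (lowest x, tie lowest y): (-2, 2). Wrap until returning to start. Resulting hull: (-2, 2), (-1, -4), (6, -9), (3, 4).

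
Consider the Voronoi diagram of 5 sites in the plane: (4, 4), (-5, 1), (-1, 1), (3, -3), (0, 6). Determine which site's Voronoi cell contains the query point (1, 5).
Nearest site = (0, 6)

The Voronoi cell of site s contains exactly those query points closer to s than to any other site. Compute squared distances from q = (1, 5) to each site:
  (0 − 1)² + (6 − 5)² = 2
  (4 − 1)² + (4 − 5)² = 10
  (-1 − 1)² + (1 − 5)² = 20
  (-5 − 1)² + (1 − 5)² = 52
  (3 − 1)² + (-3 − 5)² = 68
Minimum is attained by (0, 6), so q lies in its Voronoi cell.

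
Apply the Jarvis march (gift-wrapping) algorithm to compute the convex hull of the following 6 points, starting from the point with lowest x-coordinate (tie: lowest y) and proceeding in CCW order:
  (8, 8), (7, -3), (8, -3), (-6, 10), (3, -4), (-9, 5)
Hull (CCW) = [(-9, 5), (3, -4), (8, -3), (8, 8), (-6, 10)]

Jarvis march: at each step, from the current hull vertex p, select the next vertex q as the point such that every other point lies strictly to the left of (or on) the directed line p → q. (Equivalently: for every other point r, the cross product (q − p) × (r − p) ≥ 0.)
Starting point (lowest x, tie lowest y): (-9, 5). Wrap until returning to start. Resulting hull: (-9, 5), (3, -4), (8, -3), (8, 8), (-6, 10).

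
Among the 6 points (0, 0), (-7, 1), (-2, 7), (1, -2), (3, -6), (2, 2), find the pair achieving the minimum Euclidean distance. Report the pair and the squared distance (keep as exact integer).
Pair = ((0, 0), (1, -2)); squared distance = 5

Compute all C(6, 2) = 15 pairwise squared distances (x_i − x_j)² + (y_i − y_j)². The minimum is 5, attained by the pair ((0, 0), (1, -2)).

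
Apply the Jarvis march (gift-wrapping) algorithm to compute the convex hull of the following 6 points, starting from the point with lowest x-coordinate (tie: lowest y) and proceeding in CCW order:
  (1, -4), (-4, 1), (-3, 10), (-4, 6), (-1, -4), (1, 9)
Hull (CCW) = [(-4, 1), (-1, -4), (1, -4), (1, 9), (-3, 10), (-4, 6)]

Jarvis march: at each step, from the current hull vertex p, select the next vertex q as the point such that every other point lies strictly to the left of (or on) the directed line p → q. (Equivalently: for every other point r, the cross product (q − p) × (r − p) ≥ 0.)
Starting point (lowest x, tie lowest y): (-4, 1). Wrap until returning to start. Resulting hull: (-4, 1), (-1, -4), (1, -4), (1, 9), (-3, 10), (-4, 6).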